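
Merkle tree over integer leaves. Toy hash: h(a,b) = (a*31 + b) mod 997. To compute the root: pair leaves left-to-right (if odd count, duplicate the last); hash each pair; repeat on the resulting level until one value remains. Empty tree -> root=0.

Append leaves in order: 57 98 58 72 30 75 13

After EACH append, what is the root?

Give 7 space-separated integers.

Answer: 57 868 848 862 613 59 467

Derivation:
After append 57 (leaves=[57]):
  L0: [57]
  root=57
After append 98 (leaves=[57, 98]):
  L0: [57, 98]
  L1: h(57,98)=(57*31+98)%997=868 -> [868]
  root=868
After append 58 (leaves=[57, 98, 58]):
  L0: [57, 98, 58]
  L1: h(57,98)=(57*31+98)%997=868 h(58,58)=(58*31+58)%997=859 -> [868, 859]
  L2: h(868,859)=(868*31+859)%997=848 -> [848]
  root=848
After append 72 (leaves=[57, 98, 58, 72]):
  L0: [57, 98, 58, 72]
  L1: h(57,98)=(57*31+98)%997=868 h(58,72)=(58*31+72)%997=873 -> [868, 873]
  L2: h(868,873)=(868*31+873)%997=862 -> [862]
  root=862
After append 30 (leaves=[57, 98, 58, 72, 30]):
  L0: [57, 98, 58, 72, 30]
  L1: h(57,98)=(57*31+98)%997=868 h(58,72)=(58*31+72)%997=873 h(30,30)=(30*31+30)%997=960 -> [868, 873, 960]
  L2: h(868,873)=(868*31+873)%997=862 h(960,960)=(960*31+960)%997=810 -> [862, 810]
  L3: h(862,810)=(862*31+810)%997=613 -> [613]
  root=613
After append 75 (leaves=[57, 98, 58, 72, 30, 75]):
  L0: [57, 98, 58, 72, 30, 75]
  L1: h(57,98)=(57*31+98)%997=868 h(58,72)=(58*31+72)%997=873 h(30,75)=(30*31+75)%997=8 -> [868, 873, 8]
  L2: h(868,873)=(868*31+873)%997=862 h(8,8)=(8*31+8)%997=256 -> [862, 256]
  L3: h(862,256)=(862*31+256)%997=59 -> [59]
  root=59
After append 13 (leaves=[57, 98, 58, 72, 30, 75, 13]):
  L0: [57, 98, 58, 72, 30, 75, 13]
  L1: h(57,98)=(57*31+98)%997=868 h(58,72)=(58*31+72)%997=873 h(30,75)=(30*31+75)%997=8 h(13,13)=(13*31+13)%997=416 -> [868, 873, 8, 416]
  L2: h(868,873)=(868*31+873)%997=862 h(8,416)=(8*31+416)%997=664 -> [862, 664]
  L3: h(862,664)=(862*31+664)%997=467 -> [467]
  root=467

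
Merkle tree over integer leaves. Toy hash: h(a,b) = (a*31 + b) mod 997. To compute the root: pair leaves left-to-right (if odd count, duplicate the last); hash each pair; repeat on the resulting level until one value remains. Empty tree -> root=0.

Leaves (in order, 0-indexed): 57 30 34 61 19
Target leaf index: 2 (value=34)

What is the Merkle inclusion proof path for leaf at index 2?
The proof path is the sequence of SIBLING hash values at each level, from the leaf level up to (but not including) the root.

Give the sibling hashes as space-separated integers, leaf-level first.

Answer: 61 800 513

Derivation:
L0 (leaves): [57, 30, 34, 61, 19], target index=2
L1: h(57,30)=(57*31+30)%997=800 [pair 0] h(34,61)=(34*31+61)%997=118 [pair 1] h(19,19)=(19*31+19)%997=608 [pair 2] -> [800, 118, 608]
  Sibling for proof at L0: 61
L2: h(800,118)=(800*31+118)%997=990 [pair 0] h(608,608)=(608*31+608)%997=513 [pair 1] -> [990, 513]
  Sibling for proof at L1: 800
L3: h(990,513)=(990*31+513)%997=296 [pair 0] -> [296]
  Sibling for proof at L2: 513
Root: 296
Proof path (sibling hashes from leaf to root): [61, 800, 513]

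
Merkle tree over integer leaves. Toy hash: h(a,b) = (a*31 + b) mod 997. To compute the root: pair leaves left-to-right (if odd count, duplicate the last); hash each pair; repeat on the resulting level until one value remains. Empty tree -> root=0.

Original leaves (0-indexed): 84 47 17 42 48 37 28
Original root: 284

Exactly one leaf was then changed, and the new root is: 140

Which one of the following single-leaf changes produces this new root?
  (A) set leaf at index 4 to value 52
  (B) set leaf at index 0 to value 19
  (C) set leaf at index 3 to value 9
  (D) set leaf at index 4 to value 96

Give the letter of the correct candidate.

Original leaves: [84, 47, 17, 42, 48, 37, 28]
Target new root: 140
Try each candidate change and compute the resulting root:
Candidate A: set leaf[4] = 52 -> leaves = [84, 47, 17, 42, 52, 37, 28]
  L0: [84, 47, 17, 42, 52, 37, 28]
  L1: h(84,47)=(84*31+47)%997=657 h(17,42)=(17*31+42)%997=569 h(52,37)=(52*31+37)%997=652 h(28,28)=(28*31+28)%997=896 -> [657, 569, 652, 896]
  L2: h(657,569)=(657*31+569)%997=996 h(652,896)=(652*31+896)%997=171 -> [996, 171]
  L3: h(996,171)=(996*31+171)%997=140 -> [140]
  root = 140 == target 140  ** MATCH **
Candidate B: set leaf[0] = 19 -> leaves = [19, 47, 17, 42, 48, 37, 28]
  L0: [19, 47, 17, 42, 48, 37, 28]
  L1: h(19,47)=(19*31+47)%997=636 h(17,42)=(17*31+42)%997=569 h(48,37)=(48*31+37)%997=528 h(28,28)=(28*31+28)%997=896 -> [636, 569, 528, 896]
  L2: h(636,569)=(636*31+569)%997=345 h(528,896)=(528*31+896)%997=315 -> [345, 315]
  L3: h(345,315)=(345*31+315)%997=43 -> [43]
  root = 43 != target 140
Candidate C: set leaf[3] = 9 -> leaves = [84, 47, 17, 9, 48, 37, 28]
  L0: [84, 47, 17, 9, 48, 37, 28]
  L1: h(84,47)=(84*31+47)%997=657 h(17,9)=(17*31+9)%997=536 h(48,37)=(48*31+37)%997=528 h(28,28)=(28*31+28)%997=896 -> [657, 536, 528, 896]
  L2: h(657,536)=(657*31+536)%997=963 h(528,896)=(528*31+896)%997=315 -> [963, 315]
  L3: h(963,315)=(963*31+315)%997=258 -> [258]
  root = 258 != target 140
Candidate D: set leaf[4] = 96 -> leaves = [84, 47, 17, 42, 96, 37, 28]
  L0: [84, 47, 17, 42, 96, 37, 28]
  L1: h(84,47)=(84*31+47)%997=657 h(17,42)=(17*31+42)%997=569 h(96,37)=(96*31+37)%997=22 h(28,28)=(28*31+28)%997=896 -> [657, 569, 22, 896]
  L2: h(657,569)=(657*31+569)%997=996 h(22,896)=(22*31+896)%997=581 -> [996, 581]
  L3: h(996,581)=(996*31+581)%997=550 -> [550]
  root = 550 != target 140
Candidate A produces the target root.

Answer: A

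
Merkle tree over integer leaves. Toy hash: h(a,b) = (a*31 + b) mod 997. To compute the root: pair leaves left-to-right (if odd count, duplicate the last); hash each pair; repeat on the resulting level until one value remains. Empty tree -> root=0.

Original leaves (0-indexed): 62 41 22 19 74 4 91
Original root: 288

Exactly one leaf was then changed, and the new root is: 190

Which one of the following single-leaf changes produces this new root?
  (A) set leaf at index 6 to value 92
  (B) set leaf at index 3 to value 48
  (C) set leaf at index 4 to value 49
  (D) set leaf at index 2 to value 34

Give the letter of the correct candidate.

Answer: B

Derivation:
Original leaves: [62, 41, 22, 19, 74, 4, 91]
Target new root: 190
Try each candidate change and compute the resulting root:
Candidate A: set leaf[6] = 92 -> leaves = [62, 41, 22, 19, 74, 4, 92]
  L0: [62, 41, 22, 19, 74, 4, 92]
  L1: h(62,41)=(62*31+41)%997=966 h(22,19)=(22*31+19)%997=701 h(74,4)=(74*31+4)%997=304 h(92,92)=(92*31+92)%997=950 -> [966, 701, 304, 950]
  L2: h(966,701)=(966*31+701)%997=737 h(304,950)=(304*31+950)%997=404 -> [737, 404]
  L3: h(737,404)=(737*31+404)%997=320 -> [320]
  root = 320 != target 190
Candidate B: set leaf[3] = 48 -> leaves = [62, 41, 22, 48, 74, 4, 91]
  L0: [62, 41, 22, 48, 74, 4, 91]
  L1: h(62,41)=(62*31+41)%997=966 h(22,48)=(22*31+48)%997=730 h(74,4)=(74*31+4)%997=304 h(91,91)=(91*31+91)%997=918 -> [966, 730, 304, 918]
  L2: h(966,730)=(966*31+730)%997=766 h(304,918)=(304*31+918)%997=372 -> [766, 372]
  L3: h(766,372)=(766*31+372)%997=190 -> [190]
  root = 190 == target 190  ** MATCH **
Candidate C: set leaf[4] = 49 -> leaves = [62, 41, 22, 19, 49, 4, 91]
  L0: [62, 41, 22, 19, 49, 4, 91]
  L1: h(62,41)=(62*31+41)%997=966 h(22,19)=(22*31+19)%997=701 h(49,4)=(49*31+4)%997=526 h(91,91)=(91*31+91)%997=918 -> [966, 701, 526, 918]
  L2: h(966,701)=(966*31+701)%997=737 h(526,918)=(526*31+918)%997=275 -> [737, 275]
  L3: h(737,275)=(737*31+275)%997=191 -> [191]
  root = 191 != target 190
Candidate D: set leaf[2] = 34 -> leaves = [62, 41, 34, 19, 74, 4, 91]
  L0: [62, 41, 34, 19, 74, 4, 91]
  L1: h(62,41)=(62*31+41)%997=966 h(34,19)=(34*31+19)%997=76 h(74,4)=(74*31+4)%997=304 h(91,91)=(91*31+91)%997=918 -> [966, 76, 304, 918]
  L2: h(966,76)=(966*31+76)%997=112 h(304,918)=(304*31+918)%997=372 -> [112, 372]
  L3: h(112,372)=(112*31+372)%997=853 -> [853]
  root = 853 != target 190
Candidate B produces the target root.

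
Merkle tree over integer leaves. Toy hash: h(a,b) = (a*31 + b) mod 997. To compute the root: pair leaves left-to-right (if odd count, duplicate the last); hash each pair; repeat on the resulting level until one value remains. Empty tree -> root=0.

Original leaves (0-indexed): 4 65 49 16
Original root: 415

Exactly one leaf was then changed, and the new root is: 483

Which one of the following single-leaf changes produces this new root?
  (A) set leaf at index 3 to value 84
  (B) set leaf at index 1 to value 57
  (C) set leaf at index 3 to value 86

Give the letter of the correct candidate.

Original leaves: [4, 65, 49, 16]
Target new root: 483
Try each candidate change and compute the resulting root:
Candidate A: set leaf[3] = 84 -> leaves = [4, 65, 49, 84]
  L0: [4, 65, 49, 84]
  L1: h(4,65)=(4*31+65)%997=189 h(49,84)=(49*31+84)%997=606 -> [189, 606]
  L2: h(189,606)=(189*31+606)%997=483 -> [483]
  root = 483 == target 483  ** MATCH **
Candidate B: set leaf[1] = 57 -> leaves = [4, 57, 49, 16]
  L0: [4, 57, 49, 16]
  L1: h(4,57)=(4*31+57)%997=181 h(49,16)=(49*31+16)%997=538 -> [181, 538]
  L2: h(181,538)=(181*31+538)%997=167 -> [167]
  root = 167 != target 483
Candidate C: set leaf[3] = 86 -> leaves = [4, 65, 49, 86]
  L0: [4, 65, 49, 86]
  L1: h(4,65)=(4*31+65)%997=189 h(49,86)=(49*31+86)%997=608 -> [189, 608]
  L2: h(189,608)=(189*31+608)%997=485 -> [485]
  root = 485 != target 483
Candidate A produces the target root.

Answer: A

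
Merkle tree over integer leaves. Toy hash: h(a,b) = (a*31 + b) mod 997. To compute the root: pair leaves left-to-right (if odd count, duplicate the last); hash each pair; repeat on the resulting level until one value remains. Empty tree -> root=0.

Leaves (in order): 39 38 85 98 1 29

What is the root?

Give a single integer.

L0: [39, 38, 85, 98, 1, 29]
L1: h(39,38)=(39*31+38)%997=250 h(85,98)=(85*31+98)%997=739 h(1,29)=(1*31+29)%997=60 -> [250, 739, 60]
L2: h(250,739)=(250*31+739)%997=513 h(60,60)=(60*31+60)%997=923 -> [513, 923]
L3: h(513,923)=(513*31+923)%997=874 -> [874]

Answer: 874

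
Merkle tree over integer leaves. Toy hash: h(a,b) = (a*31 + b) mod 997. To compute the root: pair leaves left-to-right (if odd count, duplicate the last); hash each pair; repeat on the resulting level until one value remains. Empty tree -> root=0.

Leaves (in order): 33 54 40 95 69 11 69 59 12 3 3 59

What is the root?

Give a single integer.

Answer: 952

Derivation:
L0: [33, 54, 40, 95, 69, 11, 69, 59, 12, 3, 3, 59]
L1: h(33,54)=(33*31+54)%997=80 h(40,95)=(40*31+95)%997=338 h(69,11)=(69*31+11)%997=156 h(69,59)=(69*31+59)%997=204 h(12,3)=(12*31+3)%997=375 h(3,59)=(3*31+59)%997=152 -> [80, 338, 156, 204, 375, 152]
L2: h(80,338)=(80*31+338)%997=824 h(156,204)=(156*31+204)%997=55 h(375,152)=(375*31+152)%997=810 -> [824, 55, 810]
L3: h(824,55)=(824*31+55)%997=674 h(810,810)=(810*31+810)%997=995 -> [674, 995]
L4: h(674,995)=(674*31+995)%997=952 -> [952]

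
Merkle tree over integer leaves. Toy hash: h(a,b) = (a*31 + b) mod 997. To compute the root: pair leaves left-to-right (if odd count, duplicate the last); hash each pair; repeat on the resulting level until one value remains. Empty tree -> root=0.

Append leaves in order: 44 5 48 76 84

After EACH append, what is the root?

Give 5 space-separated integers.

Answer: 44 372 107 135 471

Derivation:
After append 44 (leaves=[44]):
  L0: [44]
  root=44
After append 5 (leaves=[44, 5]):
  L0: [44, 5]
  L1: h(44,5)=(44*31+5)%997=372 -> [372]
  root=372
After append 48 (leaves=[44, 5, 48]):
  L0: [44, 5, 48]
  L1: h(44,5)=(44*31+5)%997=372 h(48,48)=(48*31+48)%997=539 -> [372, 539]
  L2: h(372,539)=(372*31+539)%997=107 -> [107]
  root=107
After append 76 (leaves=[44, 5, 48, 76]):
  L0: [44, 5, 48, 76]
  L1: h(44,5)=(44*31+5)%997=372 h(48,76)=(48*31+76)%997=567 -> [372, 567]
  L2: h(372,567)=(372*31+567)%997=135 -> [135]
  root=135
After append 84 (leaves=[44, 5, 48, 76, 84]):
  L0: [44, 5, 48, 76, 84]
  L1: h(44,5)=(44*31+5)%997=372 h(48,76)=(48*31+76)%997=567 h(84,84)=(84*31+84)%997=694 -> [372, 567, 694]
  L2: h(372,567)=(372*31+567)%997=135 h(694,694)=(694*31+694)%997=274 -> [135, 274]
  L3: h(135,274)=(135*31+274)%997=471 -> [471]
  root=471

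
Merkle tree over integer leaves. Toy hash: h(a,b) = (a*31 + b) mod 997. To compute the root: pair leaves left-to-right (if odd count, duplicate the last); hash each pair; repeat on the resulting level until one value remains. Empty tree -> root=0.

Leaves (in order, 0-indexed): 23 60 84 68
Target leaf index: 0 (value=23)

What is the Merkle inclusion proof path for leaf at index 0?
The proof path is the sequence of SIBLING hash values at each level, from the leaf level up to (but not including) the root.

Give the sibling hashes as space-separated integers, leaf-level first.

L0 (leaves): [23, 60, 84, 68], target index=0
L1: h(23,60)=(23*31+60)%997=773 [pair 0] h(84,68)=(84*31+68)%997=678 [pair 1] -> [773, 678]
  Sibling for proof at L0: 60
L2: h(773,678)=(773*31+678)%997=713 [pair 0] -> [713]
  Sibling for proof at L1: 678
Root: 713
Proof path (sibling hashes from leaf to root): [60, 678]

Answer: 60 678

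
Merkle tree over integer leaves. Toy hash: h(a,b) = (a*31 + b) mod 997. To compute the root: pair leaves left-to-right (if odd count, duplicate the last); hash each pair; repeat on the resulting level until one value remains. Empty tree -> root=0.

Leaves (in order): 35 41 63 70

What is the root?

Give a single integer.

Answer: 40

Derivation:
L0: [35, 41, 63, 70]
L1: h(35,41)=(35*31+41)%997=129 h(63,70)=(63*31+70)%997=29 -> [129, 29]
L2: h(129,29)=(129*31+29)%997=40 -> [40]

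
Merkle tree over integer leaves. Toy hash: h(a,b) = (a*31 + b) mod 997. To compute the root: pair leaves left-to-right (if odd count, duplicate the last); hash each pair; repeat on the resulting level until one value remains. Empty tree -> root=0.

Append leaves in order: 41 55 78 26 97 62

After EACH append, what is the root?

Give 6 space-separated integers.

After append 41 (leaves=[41]):
  L0: [41]
  root=41
After append 55 (leaves=[41, 55]):
  L0: [41, 55]
  L1: h(41,55)=(41*31+55)%997=329 -> [329]
  root=329
After append 78 (leaves=[41, 55, 78]):
  L0: [41, 55, 78]
  L1: h(41,55)=(41*31+55)%997=329 h(78,78)=(78*31+78)%997=502 -> [329, 502]
  L2: h(329,502)=(329*31+502)%997=731 -> [731]
  root=731
After append 26 (leaves=[41, 55, 78, 26]):
  L0: [41, 55, 78, 26]
  L1: h(41,55)=(41*31+55)%997=329 h(78,26)=(78*31+26)%997=450 -> [329, 450]
  L2: h(329,450)=(329*31+450)%997=679 -> [679]
  root=679
After append 97 (leaves=[41, 55, 78, 26, 97]):
  L0: [41, 55, 78, 26, 97]
  L1: h(41,55)=(41*31+55)%997=329 h(78,26)=(78*31+26)%997=450 h(97,97)=(97*31+97)%997=113 -> [329, 450, 113]
  L2: h(329,450)=(329*31+450)%997=679 h(113,113)=(113*31+113)%997=625 -> [679, 625]
  L3: h(679,625)=(679*31+625)%997=737 -> [737]
  root=737
After append 62 (leaves=[41, 55, 78, 26, 97, 62]):
  L0: [41, 55, 78, 26, 97, 62]
  L1: h(41,55)=(41*31+55)%997=329 h(78,26)=(78*31+26)%997=450 h(97,62)=(97*31+62)%997=78 -> [329, 450, 78]
  L2: h(329,450)=(329*31+450)%997=679 h(78,78)=(78*31+78)%997=502 -> [679, 502]
  L3: h(679,502)=(679*31+502)%997=614 -> [614]
  root=614

Answer: 41 329 731 679 737 614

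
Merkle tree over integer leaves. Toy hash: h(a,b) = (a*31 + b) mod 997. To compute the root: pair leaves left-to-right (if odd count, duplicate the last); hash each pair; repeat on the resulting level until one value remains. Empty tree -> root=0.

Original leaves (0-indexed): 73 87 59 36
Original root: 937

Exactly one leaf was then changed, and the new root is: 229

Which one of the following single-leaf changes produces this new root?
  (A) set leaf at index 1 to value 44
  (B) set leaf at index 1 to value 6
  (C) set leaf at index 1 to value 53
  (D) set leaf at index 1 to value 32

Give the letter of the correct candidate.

Answer: D

Derivation:
Original leaves: [73, 87, 59, 36]
Target new root: 229
Try each candidate change and compute the resulting root:
Candidate A: set leaf[1] = 44 -> leaves = [73, 44, 59, 36]
  L0: [73, 44, 59, 36]
  L1: h(73,44)=(73*31+44)%997=313 h(59,36)=(59*31+36)%997=868 -> [313, 868]
  L2: h(313,868)=(313*31+868)%997=601 -> [601]
  root = 601 != target 229
Candidate B: set leaf[1] = 6 -> leaves = [73, 6, 59, 36]
  L0: [73, 6, 59, 36]
  L1: h(73,6)=(73*31+6)%997=275 h(59,36)=(59*31+36)%997=868 -> [275, 868]
  L2: h(275,868)=(275*31+868)%997=420 -> [420]
  root = 420 != target 229
Candidate C: set leaf[1] = 53 -> leaves = [73, 53, 59, 36]
  L0: [73, 53, 59, 36]
  L1: h(73,53)=(73*31+53)%997=322 h(59,36)=(59*31+36)%997=868 -> [322, 868]
  L2: h(322,868)=(322*31+868)%997=880 -> [880]
  root = 880 != target 229
Candidate D: set leaf[1] = 32 -> leaves = [73, 32, 59, 36]
  L0: [73, 32, 59, 36]
  L1: h(73,32)=(73*31+32)%997=301 h(59,36)=(59*31+36)%997=868 -> [301, 868]
  L2: h(301,868)=(301*31+868)%997=229 -> [229]
  root = 229 == target 229  ** MATCH **
Candidate D produces the target root.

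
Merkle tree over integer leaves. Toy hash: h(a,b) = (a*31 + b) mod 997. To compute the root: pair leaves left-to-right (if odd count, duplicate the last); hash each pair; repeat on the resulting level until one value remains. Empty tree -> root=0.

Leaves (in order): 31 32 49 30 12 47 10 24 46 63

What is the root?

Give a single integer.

Answer: 125

Derivation:
L0: [31, 32, 49, 30, 12, 47, 10, 24, 46, 63]
L1: h(31,32)=(31*31+32)%997=993 h(49,30)=(49*31+30)%997=552 h(12,47)=(12*31+47)%997=419 h(10,24)=(10*31+24)%997=334 h(46,63)=(46*31+63)%997=492 -> [993, 552, 419, 334, 492]
L2: h(993,552)=(993*31+552)%997=428 h(419,334)=(419*31+334)%997=362 h(492,492)=(492*31+492)%997=789 -> [428, 362, 789]
L3: h(428,362)=(428*31+362)%997=669 h(789,789)=(789*31+789)%997=323 -> [669, 323]
L4: h(669,323)=(669*31+323)%997=125 -> [125]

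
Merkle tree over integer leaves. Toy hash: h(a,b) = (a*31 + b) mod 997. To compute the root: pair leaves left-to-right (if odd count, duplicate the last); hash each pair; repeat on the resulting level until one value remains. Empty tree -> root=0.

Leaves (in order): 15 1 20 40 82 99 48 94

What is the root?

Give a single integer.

L0: [15, 1, 20, 40, 82, 99, 48, 94]
L1: h(15,1)=(15*31+1)%997=466 h(20,40)=(20*31+40)%997=660 h(82,99)=(82*31+99)%997=647 h(48,94)=(48*31+94)%997=585 -> [466, 660, 647, 585]
L2: h(466,660)=(466*31+660)%997=151 h(647,585)=(647*31+585)%997=702 -> [151, 702]
L3: h(151,702)=(151*31+702)%997=398 -> [398]

Answer: 398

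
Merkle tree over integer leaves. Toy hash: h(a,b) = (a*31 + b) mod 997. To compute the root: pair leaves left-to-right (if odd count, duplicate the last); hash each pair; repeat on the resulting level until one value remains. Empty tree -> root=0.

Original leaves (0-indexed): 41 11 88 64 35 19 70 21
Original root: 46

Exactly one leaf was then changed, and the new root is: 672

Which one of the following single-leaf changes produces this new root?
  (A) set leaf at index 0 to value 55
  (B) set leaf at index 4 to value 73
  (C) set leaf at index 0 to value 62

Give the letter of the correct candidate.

Answer: B

Derivation:
Original leaves: [41, 11, 88, 64, 35, 19, 70, 21]
Target new root: 672
Try each candidate change and compute the resulting root:
Candidate A: set leaf[0] = 55 -> leaves = [55, 11, 88, 64, 35, 19, 70, 21]
  L0: [55, 11, 88, 64, 35, 19, 70, 21]
  L1: h(55,11)=(55*31+11)%997=719 h(88,64)=(88*31+64)%997=798 h(35,19)=(35*31+19)%997=107 h(70,21)=(70*31+21)%997=197 -> [719, 798, 107, 197]
  L2: h(719,798)=(719*31+798)%997=156 h(107,197)=(107*31+197)%997=523 -> [156, 523]
  L3: h(156,523)=(156*31+523)%997=374 -> [374]
  root = 374 != target 672
Candidate B: set leaf[4] = 73 -> leaves = [41, 11, 88, 64, 73, 19, 70, 21]
  L0: [41, 11, 88, 64, 73, 19, 70, 21]
  L1: h(41,11)=(41*31+11)%997=285 h(88,64)=(88*31+64)%997=798 h(73,19)=(73*31+19)%997=288 h(70,21)=(70*31+21)%997=197 -> [285, 798, 288, 197]
  L2: h(285,798)=(285*31+798)%997=660 h(288,197)=(288*31+197)%997=152 -> [660, 152]
  L3: h(660,152)=(660*31+152)%997=672 -> [672]
  root = 672 == target 672  ** MATCH **
Candidate C: set leaf[0] = 62 -> leaves = [62, 11, 88, 64, 35, 19, 70, 21]
  L0: [62, 11, 88, 64, 35, 19, 70, 21]
  L1: h(62,11)=(62*31+11)%997=936 h(88,64)=(88*31+64)%997=798 h(35,19)=(35*31+19)%997=107 h(70,21)=(70*31+21)%997=197 -> [936, 798, 107, 197]
  L2: h(936,798)=(936*31+798)%997=901 h(107,197)=(107*31+197)%997=523 -> [901, 523]
  L3: h(901,523)=(901*31+523)%997=538 -> [538]
  root = 538 != target 672
Candidate B produces the target root.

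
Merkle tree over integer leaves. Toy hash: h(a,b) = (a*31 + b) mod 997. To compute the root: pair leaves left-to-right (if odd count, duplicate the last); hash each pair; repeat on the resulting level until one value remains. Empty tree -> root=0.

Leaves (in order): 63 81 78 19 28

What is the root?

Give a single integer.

Answer: 88

Derivation:
L0: [63, 81, 78, 19, 28]
L1: h(63,81)=(63*31+81)%997=40 h(78,19)=(78*31+19)%997=443 h(28,28)=(28*31+28)%997=896 -> [40, 443, 896]
L2: h(40,443)=(40*31+443)%997=686 h(896,896)=(896*31+896)%997=756 -> [686, 756]
L3: h(686,756)=(686*31+756)%997=88 -> [88]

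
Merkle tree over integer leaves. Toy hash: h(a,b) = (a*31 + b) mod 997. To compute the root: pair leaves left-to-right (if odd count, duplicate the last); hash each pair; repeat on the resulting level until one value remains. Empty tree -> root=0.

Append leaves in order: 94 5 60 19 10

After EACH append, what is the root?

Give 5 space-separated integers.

Answer: 94 925 685 644 294

Derivation:
After append 94 (leaves=[94]):
  L0: [94]
  root=94
After append 5 (leaves=[94, 5]):
  L0: [94, 5]
  L1: h(94,5)=(94*31+5)%997=925 -> [925]
  root=925
After append 60 (leaves=[94, 5, 60]):
  L0: [94, 5, 60]
  L1: h(94,5)=(94*31+5)%997=925 h(60,60)=(60*31+60)%997=923 -> [925, 923]
  L2: h(925,923)=(925*31+923)%997=685 -> [685]
  root=685
After append 19 (leaves=[94, 5, 60, 19]):
  L0: [94, 5, 60, 19]
  L1: h(94,5)=(94*31+5)%997=925 h(60,19)=(60*31+19)%997=882 -> [925, 882]
  L2: h(925,882)=(925*31+882)%997=644 -> [644]
  root=644
After append 10 (leaves=[94, 5, 60, 19, 10]):
  L0: [94, 5, 60, 19, 10]
  L1: h(94,5)=(94*31+5)%997=925 h(60,19)=(60*31+19)%997=882 h(10,10)=(10*31+10)%997=320 -> [925, 882, 320]
  L2: h(925,882)=(925*31+882)%997=644 h(320,320)=(320*31+320)%997=270 -> [644, 270]
  L3: h(644,270)=(644*31+270)%997=294 -> [294]
  root=294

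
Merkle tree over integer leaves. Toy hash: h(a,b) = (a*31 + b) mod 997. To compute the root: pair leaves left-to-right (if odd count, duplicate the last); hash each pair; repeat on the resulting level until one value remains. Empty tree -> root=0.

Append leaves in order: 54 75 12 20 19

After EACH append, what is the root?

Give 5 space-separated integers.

After append 54 (leaves=[54]):
  L0: [54]
  root=54
After append 75 (leaves=[54, 75]):
  L0: [54, 75]
  L1: h(54,75)=(54*31+75)%997=752 -> [752]
  root=752
After append 12 (leaves=[54, 75, 12]):
  L0: [54, 75, 12]
  L1: h(54,75)=(54*31+75)%997=752 h(12,12)=(12*31+12)%997=384 -> [752, 384]
  L2: h(752,384)=(752*31+384)%997=765 -> [765]
  root=765
After append 20 (leaves=[54, 75, 12, 20]):
  L0: [54, 75, 12, 20]
  L1: h(54,75)=(54*31+75)%997=752 h(12,20)=(12*31+20)%997=392 -> [752, 392]
  L2: h(752,392)=(752*31+392)%997=773 -> [773]
  root=773
After append 19 (leaves=[54, 75, 12, 20, 19]):
  L0: [54, 75, 12, 20, 19]
  L1: h(54,75)=(54*31+75)%997=752 h(12,20)=(12*31+20)%997=392 h(19,19)=(19*31+19)%997=608 -> [752, 392, 608]
  L2: h(752,392)=(752*31+392)%997=773 h(608,608)=(608*31+608)%997=513 -> [773, 513]
  L3: h(773,513)=(773*31+513)%997=548 -> [548]
  root=548

Answer: 54 752 765 773 548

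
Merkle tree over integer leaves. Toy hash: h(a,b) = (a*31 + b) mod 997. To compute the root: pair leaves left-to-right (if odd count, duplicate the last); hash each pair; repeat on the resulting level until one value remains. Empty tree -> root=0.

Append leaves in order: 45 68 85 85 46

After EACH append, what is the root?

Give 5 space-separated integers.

After append 45 (leaves=[45]):
  L0: [45]
  root=45
After append 68 (leaves=[45, 68]):
  L0: [45, 68]
  L1: h(45,68)=(45*31+68)%997=466 -> [466]
  root=466
After append 85 (leaves=[45, 68, 85]):
  L0: [45, 68, 85]
  L1: h(45,68)=(45*31+68)%997=466 h(85,85)=(85*31+85)%997=726 -> [466, 726]
  L2: h(466,726)=(466*31+726)%997=217 -> [217]
  root=217
After append 85 (leaves=[45, 68, 85, 85]):
  L0: [45, 68, 85, 85]
  L1: h(45,68)=(45*31+68)%997=466 h(85,85)=(85*31+85)%997=726 -> [466, 726]
  L2: h(466,726)=(466*31+726)%997=217 -> [217]
  root=217
After append 46 (leaves=[45, 68, 85, 85, 46]):
  L0: [45, 68, 85, 85, 46]
  L1: h(45,68)=(45*31+68)%997=466 h(85,85)=(85*31+85)%997=726 h(46,46)=(46*31+46)%997=475 -> [466, 726, 475]
  L2: h(466,726)=(466*31+726)%997=217 h(475,475)=(475*31+475)%997=245 -> [217, 245]
  L3: h(217,245)=(217*31+245)%997=990 -> [990]
  root=990

Answer: 45 466 217 217 990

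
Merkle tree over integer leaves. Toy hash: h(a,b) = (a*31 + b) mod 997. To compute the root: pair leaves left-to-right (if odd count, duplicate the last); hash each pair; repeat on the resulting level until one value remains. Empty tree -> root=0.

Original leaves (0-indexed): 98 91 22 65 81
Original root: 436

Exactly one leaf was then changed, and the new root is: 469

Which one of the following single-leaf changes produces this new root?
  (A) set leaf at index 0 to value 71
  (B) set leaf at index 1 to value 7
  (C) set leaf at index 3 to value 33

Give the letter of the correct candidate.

Answer: B

Derivation:
Original leaves: [98, 91, 22, 65, 81]
Target new root: 469
Try each candidate change and compute the resulting root:
Candidate A: set leaf[0] = 71 -> leaves = [71, 91, 22, 65, 81]
  L0: [71, 91, 22, 65, 81]
  L1: h(71,91)=(71*31+91)%997=298 h(22,65)=(22*31+65)%997=747 h(81,81)=(81*31+81)%997=598 -> [298, 747, 598]
  L2: h(298,747)=(298*31+747)%997=15 h(598,598)=(598*31+598)%997=193 -> [15, 193]
  L3: h(15,193)=(15*31+193)%997=658 -> [658]
  root = 658 != target 469
Candidate B: set leaf[1] = 7 -> leaves = [98, 7, 22, 65, 81]
  L0: [98, 7, 22, 65, 81]
  L1: h(98,7)=(98*31+7)%997=54 h(22,65)=(22*31+65)%997=747 h(81,81)=(81*31+81)%997=598 -> [54, 747, 598]
  L2: h(54,747)=(54*31+747)%997=427 h(598,598)=(598*31+598)%997=193 -> [427, 193]
  L3: h(427,193)=(427*31+193)%997=469 -> [469]
  root = 469 == target 469  ** MATCH **
Candidate C: set leaf[3] = 33 -> leaves = [98, 91, 22, 33, 81]
  L0: [98, 91, 22, 33, 81]
  L1: h(98,91)=(98*31+91)%997=138 h(22,33)=(22*31+33)%997=715 h(81,81)=(81*31+81)%997=598 -> [138, 715, 598]
  L2: h(138,715)=(138*31+715)%997=8 h(598,598)=(598*31+598)%997=193 -> [8, 193]
  L3: h(8,193)=(8*31+193)%997=441 -> [441]
  root = 441 != target 469
Candidate B produces the target root.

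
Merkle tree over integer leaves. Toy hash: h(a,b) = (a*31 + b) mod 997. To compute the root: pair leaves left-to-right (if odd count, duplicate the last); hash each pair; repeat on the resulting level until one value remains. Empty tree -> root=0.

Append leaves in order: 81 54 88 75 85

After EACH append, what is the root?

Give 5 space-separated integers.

After append 81 (leaves=[81]):
  L0: [81]
  root=81
After append 54 (leaves=[81, 54]):
  L0: [81, 54]
  L1: h(81,54)=(81*31+54)%997=571 -> [571]
  root=571
After append 88 (leaves=[81, 54, 88]):
  L0: [81, 54, 88]
  L1: h(81,54)=(81*31+54)%997=571 h(88,88)=(88*31+88)%997=822 -> [571, 822]
  L2: h(571,822)=(571*31+822)%997=577 -> [577]
  root=577
After append 75 (leaves=[81, 54, 88, 75]):
  L0: [81, 54, 88, 75]
  L1: h(81,54)=(81*31+54)%997=571 h(88,75)=(88*31+75)%997=809 -> [571, 809]
  L2: h(571,809)=(571*31+809)%997=564 -> [564]
  root=564
After append 85 (leaves=[81, 54, 88, 75, 85]):
  L0: [81, 54, 88, 75, 85]
  L1: h(81,54)=(81*31+54)%997=571 h(88,75)=(88*31+75)%997=809 h(85,85)=(85*31+85)%997=726 -> [571, 809, 726]
  L2: h(571,809)=(571*31+809)%997=564 h(726,726)=(726*31+726)%997=301 -> [564, 301]
  L3: h(564,301)=(564*31+301)%997=836 -> [836]
  root=836

Answer: 81 571 577 564 836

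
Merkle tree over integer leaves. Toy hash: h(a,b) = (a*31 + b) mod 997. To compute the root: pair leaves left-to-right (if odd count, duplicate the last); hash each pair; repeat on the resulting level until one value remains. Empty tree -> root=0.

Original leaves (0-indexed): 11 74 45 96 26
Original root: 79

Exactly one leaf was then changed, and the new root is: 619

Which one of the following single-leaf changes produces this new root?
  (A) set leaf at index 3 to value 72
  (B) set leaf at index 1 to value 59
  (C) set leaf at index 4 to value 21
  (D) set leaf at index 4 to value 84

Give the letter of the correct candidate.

Original leaves: [11, 74, 45, 96, 26]
Target new root: 619
Try each candidate change and compute the resulting root:
Candidate A: set leaf[3] = 72 -> leaves = [11, 74, 45, 72, 26]
  L0: [11, 74, 45, 72, 26]
  L1: h(11,74)=(11*31+74)%997=415 h(45,72)=(45*31+72)%997=470 h(26,26)=(26*31+26)%997=832 -> [415, 470, 832]
  L2: h(415,470)=(415*31+470)%997=374 h(832,832)=(832*31+832)%997=702 -> [374, 702]
  L3: h(374,702)=(374*31+702)%997=332 -> [332]
  root = 332 != target 619
Candidate B: set leaf[1] = 59 -> leaves = [11, 59, 45, 96, 26]
  L0: [11, 59, 45, 96, 26]
  L1: h(11,59)=(11*31+59)%997=400 h(45,96)=(45*31+96)%997=494 h(26,26)=(26*31+26)%997=832 -> [400, 494, 832]
  L2: h(400,494)=(400*31+494)%997=930 h(832,832)=(832*31+832)%997=702 -> [930, 702]
  L3: h(930,702)=(930*31+702)%997=619 -> [619]
  root = 619 == target 619  ** MATCH **
Candidate C: set leaf[4] = 21 -> leaves = [11, 74, 45, 96, 21]
  L0: [11, 74, 45, 96, 21]
  L1: h(11,74)=(11*31+74)%997=415 h(45,96)=(45*31+96)%997=494 h(21,21)=(21*31+21)%997=672 -> [415, 494, 672]
  L2: h(415,494)=(415*31+494)%997=398 h(672,672)=(672*31+672)%997=567 -> [398, 567]
  L3: h(398,567)=(398*31+567)%997=941 -> [941]
  root = 941 != target 619
Candidate D: set leaf[4] = 84 -> leaves = [11, 74, 45, 96, 84]
  L0: [11, 74, 45, 96, 84]
  L1: h(11,74)=(11*31+74)%997=415 h(45,96)=(45*31+96)%997=494 h(84,84)=(84*31+84)%997=694 -> [415, 494, 694]
  L2: h(415,494)=(415*31+494)%997=398 h(694,694)=(694*31+694)%997=274 -> [398, 274]
  L3: h(398,274)=(398*31+274)%997=648 -> [648]
  root = 648 != target 619
Candidate B produces the target root.

Answer: B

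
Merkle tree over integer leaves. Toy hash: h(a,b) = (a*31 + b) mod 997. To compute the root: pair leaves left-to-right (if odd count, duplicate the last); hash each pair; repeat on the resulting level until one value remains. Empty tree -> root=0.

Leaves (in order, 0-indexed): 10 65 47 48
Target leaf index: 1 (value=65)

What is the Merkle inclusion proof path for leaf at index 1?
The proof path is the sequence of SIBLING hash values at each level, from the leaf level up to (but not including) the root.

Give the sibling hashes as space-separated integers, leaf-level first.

L0 (leaves): [10, 65, 47, 48], target index=1
L1: h(10,65)=(10*31+65)%997=375 [pair 0] h(47,48)=(47*31+48)%997=508 [pair 1] -> [375, 508]
  Sibling for proof at L0: 10
L2: h(375,508)=(375*31+508)%997=169 [pair 0] -> [169]
  Sibling for proof at L1: 508
Root: 169
Proof path (sibling hashes from leaf to root): [10, 508]

Answer: 10 508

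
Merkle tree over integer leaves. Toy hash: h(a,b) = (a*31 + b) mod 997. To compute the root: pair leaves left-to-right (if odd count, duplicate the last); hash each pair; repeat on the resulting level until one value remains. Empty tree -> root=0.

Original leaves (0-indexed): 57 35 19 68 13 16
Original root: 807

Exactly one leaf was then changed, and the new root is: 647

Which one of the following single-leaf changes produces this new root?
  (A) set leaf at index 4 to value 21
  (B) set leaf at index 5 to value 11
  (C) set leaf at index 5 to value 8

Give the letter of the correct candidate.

Original leaves: [57, 35, 19, 68, 13, 16]
Target new root: 647
Try each candidate change and compute the resulting root:
Candidate A: set leaf[4] = 21 -> leaves = [57, 35, 19, 68, 21, 16]
  L0: [57, 35, 19, 68, 21, 16]
  L1: h(57,35)=(57*31+35)%997=805 h(19,68)=(19*31+68)%997=657 h(21,16)=(21*31+16)%997=667 -> [805, 657, 667]
  L2: h(805,657)=(805*31+657)%997=687 h(667,667)=(667*31+667)%997=407 -> [687, 407]
  L3: h(687,407)=(687*31+407)%997=767 -> [767]
  root = 767 != target 647
Candidate B: set leaf[5] = 11 -> leaves = [57, 35, 19, 68, 13, 11]
  L0: [57, 35, 19, 68, 13, 11]
  L1: h(57,35)=(57*31+35)%997=805 h(19,68)=(19*31+68)%997=657 h(13,11)=(13*31+11)%997=414 -> [805, 657, 414]
  L2: h(805,657)=(805*31+657)%997=687 h(414,414)=(414*31+414)%997=287 -> [687, 287]
  L3: h(687,287)=(687*31+287)%997=647 -> [647]
  root = 647 == target 647  ** MATCH **
Candidate C: set leaf[5] = 8 -> leaves = [57, 35, 19, 68, 13, 8]
  L0: [57, 35, 19, 68, 13, 8]
  L1: h(57,35)=(57*31+35)%997=805 h(19,68)=(19*31+68)%997=657 h(13,8)=(13*31+8)%997=411 -> [805, 657, 411]
  L2: h(805,657)=(805*31+657)%997=687 h(411,411)=(411*31+411)%997=191 -> [687, 191]
  L3: h(687,191)=(687*31+191)%997=551 -> [551]
  root = 551 != target 647
Candidate B produces the target root.

Answer: B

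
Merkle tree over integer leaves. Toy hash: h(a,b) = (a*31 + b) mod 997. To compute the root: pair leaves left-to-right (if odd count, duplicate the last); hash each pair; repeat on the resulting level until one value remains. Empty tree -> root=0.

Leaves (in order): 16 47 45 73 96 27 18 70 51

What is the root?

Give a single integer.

L0: [16, 47, 45, 73, 96, 27, 18, 70, 51]
L1: h(16,47)=(16*31+47)%997=543 h(45,73)=(45*31+73)%997=471 h(96,27)=(96*31+27)%997=12 h(18,70)=(18*31+70)%997=628 h(51,51)=(51*31+51)%997=635 -> [543, 471, 12, 628, 635]
L2: h(543,471)=(543*31+471)%997=355 h(12,628)=(12*31+628)%997=3 h(635,635)=(635*31+635)%997=380 -> [355, 3, 380]
L3: h(355,3)=(355*31+3)%997=41 h(380,380)=(380*31+380)%997=196 -> [41, 196]
L4: h(41,196)=(41*31+196)%997=470 -> [470]

Answer: 470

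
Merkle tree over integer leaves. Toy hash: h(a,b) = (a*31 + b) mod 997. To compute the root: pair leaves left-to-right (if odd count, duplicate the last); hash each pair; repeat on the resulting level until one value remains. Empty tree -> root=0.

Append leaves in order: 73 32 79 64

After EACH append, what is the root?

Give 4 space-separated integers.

Answer: 73 301 892 877

Derivation:
After append 73 (leaves=[73]):
  L0: [73]
  root=73
After append 32 (leaves=[73, 32]):
  L0: [73, 32]
  L1: h(73,32)=(73*31+32)%997=301 -> [301]
  root=301
After append 79 (leaves=[73, 32, 79]):
  L0: [73, 32, 79]
  L1: h(73,32)=(73*31+32)%997=301 h(79,79)=(79*31+79)%997=534 -> [301, 534]
  L2: h(301,534)=(301*31+534)%997=892 -> [892]
  root=892
After append 64 (leaves=[73, 32, 79, 64]):
  L0: [73, 32, 79, 64]
  L1: h(73,32)=(73*31+32)%997=301 h(79,64)=(79*31+64)%997=519 -> [301, 519]
  L2: h(301,519)=(301*31+519)%997=877 -> [877]
  root=877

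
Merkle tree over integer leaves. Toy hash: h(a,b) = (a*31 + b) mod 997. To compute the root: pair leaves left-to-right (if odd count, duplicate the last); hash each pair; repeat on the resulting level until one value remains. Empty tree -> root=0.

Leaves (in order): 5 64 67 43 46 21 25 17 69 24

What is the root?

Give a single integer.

Answer: 264

Derivation:
L0: [5, 64, 67, 43, 46, 21, 25, 17, 69, 24]
L1: h(5,64)=(5*31+64)%997=219 h(67,43)=(67*31+43)%997=126 h(46,21)=(46*31+21)%997=450 h(25,17)=(25*31+17)%997=792 h(69,24)=(69*31+24)%997=169 -> [219, 126, 450, 792, 169]
L2: h(219,126)=(219*31+126)%997=933 h(450,792)=(450*31+792)%997=784 h(169,169)=(169*31+169)%997=423 -> [933, 784, 423]
L3: h(933,784)=(933*31+784)%997=794 h(423,423)=(423*31+423)%997=575 -> [794, 575]
L4: h(794,575)=(794*31+575)%997=264 -> [264]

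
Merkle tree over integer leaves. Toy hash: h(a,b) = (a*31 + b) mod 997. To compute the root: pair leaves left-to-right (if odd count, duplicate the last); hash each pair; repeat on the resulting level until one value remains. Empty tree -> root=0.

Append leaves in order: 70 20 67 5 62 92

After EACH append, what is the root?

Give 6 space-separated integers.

After append 70 (leaves=[70]):
  L0: [70]
  root=70
After append 20 (leaves=[70, 20]):
  L0: [70, 20]
  L1: h(70,20)=(70*31+20)%997=196 -> [196]
  root=196
After append 67 (leaves=[70, 20, 67]):
  L0: [70, 20, 67]
  L1: h(70,20)=(70*31+20)%997=196 h(67,67)=(67*31+67)%997=150 -> [196, 150]
  L2: h(196,150)=(196*31+150)%997=244 -> [244]
  root=244
After append 5 (leaves=[70, 20, 67, 5]):
  L0: [70, 20, 67, 5]
  L1: h(70,20)=(70*31+20)%997=196 h(67,5)=(67*31+5)%997=88 -> [196, 88]
  L2: h(196,88)=(196*31+88)%997=182 -> [182]
  root=182
After append 62 (leaves=[70, 20, 67, 5, 62]):
  L0: [70, 20, 67, 5, 62]
  L1: h(70,20)=(70*31+20)%997=196 h(67,5)=(67*31+5)%997=88 h(62,62)=(62*31+62)%997=987 -> [196, 88, 987]
  L2: h(196,88)=(196*31+88)%997=182 h(987,987)=(987*31+987)%997=677 -> [182, 677]
  L3: h(182,677)=(182*31+677)%997=337 -> [337]
  root=337
After append 92 (leaves=[70, 20, 67, 5, 62, 92]):
  L0: [70, 20, 67, 5, 62, 92]
  L1: h(70,20)=(70*31+20)%997=196 h(67,5)=(67*31+5)%997=88 h(62,92)=(62*31+92)%997=20 -> [196, 88, 20]
  L2: h(196,88)=(196*31+88)%997=182 h(20,20)=(20*31+20)%997=640 -> [182, 640]
  L3: h(182,640)=(182*31+640)%997=300 -> [300]
  root=300

Answer: 70 196 244 182 337 300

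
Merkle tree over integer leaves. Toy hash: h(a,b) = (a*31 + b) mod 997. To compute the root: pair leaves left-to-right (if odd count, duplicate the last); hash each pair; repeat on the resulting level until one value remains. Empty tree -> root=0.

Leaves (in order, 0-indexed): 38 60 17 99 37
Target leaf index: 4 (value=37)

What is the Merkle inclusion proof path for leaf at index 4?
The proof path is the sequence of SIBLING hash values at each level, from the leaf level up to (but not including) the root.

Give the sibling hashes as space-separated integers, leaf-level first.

Answer: 37 187 121

Derivation:
L0 (leaves): [38, 60, 17, 99, 37], target index=4
L1: h(38,60)=(38*31+60)%997=241 [pair 0] h(17,99)=(17*31+99)%997=626 [pair 1] h(37,37)=(37*31+37)%997=187 [pair 2] -> [241, 626, 187]
  Sibling for proof at L0: 37
L2: h(241,626)=(241*31+626)%997=121 [pair 0] h(187,187)=(187*31+187)%997=2 [pair 1] -> [121, 2]
  Sibling for proof at L1: 187
L3: h(121,2)=(121*31+2)%997=762 [pair 0] -> [762]
  Sibling for proof at L2: 121
Root: 762
Proof path (sibling hashes from leaf to root): [37, 187, 121]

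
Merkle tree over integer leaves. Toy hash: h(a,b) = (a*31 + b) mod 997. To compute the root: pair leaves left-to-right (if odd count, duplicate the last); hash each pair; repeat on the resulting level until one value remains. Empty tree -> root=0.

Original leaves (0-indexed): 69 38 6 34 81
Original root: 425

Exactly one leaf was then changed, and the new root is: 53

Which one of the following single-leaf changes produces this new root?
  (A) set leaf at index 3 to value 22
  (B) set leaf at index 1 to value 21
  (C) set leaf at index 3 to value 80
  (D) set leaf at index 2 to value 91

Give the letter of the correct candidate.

Original leaves: [69, 38, 6, 34, 81]
Target new root: 53
Try each candidate change and compute the resulting root:
Candidate A: set leaf[3] = 22 -> leaves = [69, 38, 6, 22, 81]
  L0: [69, 38, 6, 22, 81]
  L1: h(69,38)=(69*31+38)%997=183 h(6,22)=(6*31+22)%997=208 h(81,81)=(81*31+81)%997=598 -> [183, 208, 598]
  L2: h(183,208)=(183*31+208)%997=896 h(598,598)=(598*31+598)%997=193 -> [896, 193]
  L3: h(896,193)=(896*31+193)%997=53 -> [53]
  root = 53 == target 53  ** MATCH **
Candidate B: set leaf[1] = 21 -> leaves = [69, 21, 6, 34, 81]
  L0: [69, 21, 6, 34, 81]
  L1: h(69,21)=(69*31+21)%997=166 h(6,34)=(6*31+34)%997=220 h(81,81)=(81*31+81)%997=598 -> [166, 220, 598]
  L2: h(166,220)=(166*31+220)%997=381 h(598,598)=(598*31+598)%997=193 -> [381, 193]
  L3: h(381,193)=(381*31+193)%997=40 -> [40]
  root = 40 != target 53
Candidate C: set leaf[3] = 80 -> leaves = [69, 38, 6, 80, 81]
  L0: [69, 38, 6, 80, 81]
  L1: h(69,38)=(69*31+38)%997=183 h(6,80)=(6*31+80)%997=266 h(81,81)=(81*31+81)%997=598 -> [183, 266, 598]
  L2: h(183,266)=(183*31+266)%997=954 h(598,598)=(598*31+598)%997=193 -> [954, 193]
  L3: h(954,193)=(954*31+193)%997=854 -> [854]
  root = 854 != target 53
Candidate D: set leaf[2] = 91 -> leaves = [69, 38, 91, 34, 81]
  L0: [69, 38, 91, 34, 81]
  L1: h(69,38)=(69*31+38)%997=183 h(91,34)=(91*31+34)%997=861 h(81,81)=(81*31+81)%997=598 -> [183, 861, 598]
  L2: h(183,861)=(183*31+861)%997=552 h(598,598)=(598*31+598)%997=193 -> [552, 193]
  L3: h(552,193)=(552*31+193)%997=356 -> [356]
  root = 356 != target 53
Candidate A produces the target root.

Answer: A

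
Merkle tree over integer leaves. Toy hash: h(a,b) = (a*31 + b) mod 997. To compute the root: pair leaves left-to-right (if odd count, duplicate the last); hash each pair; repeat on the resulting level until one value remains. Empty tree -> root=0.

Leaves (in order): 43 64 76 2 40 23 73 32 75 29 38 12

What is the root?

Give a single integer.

L0: [43, 64, 76, 2, 40, 23, 73, 32, 75, 29, 38, 12]
L1: h(43,64)=(43*31+64)%997=400 h(76,2)=(76*31+2)%997=364 h(40,23)=(40*31+23)%997=266 h(73,32)=(73*31+32)%997=301 h(75,29)=(75*31+29)%997=360 h(38,12)=(38*31+12)%997=193 -> [400, 364, 266, 301, 360, 193]
L2: h(400,364)=(400*31+364)%997=800 h(266,301)=(266*31+301)%997=571 h(360,193)=(360*31+193)%997=386 -> [800, 571, 386]
L3: h(800,571)=(800*31+571)%997=446 h(386,386)=(386*31+386)%997=388 -> [446, 388]
L4: h(446,388)=(446*31+388)%997=256 -> [256]

Answer: 256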